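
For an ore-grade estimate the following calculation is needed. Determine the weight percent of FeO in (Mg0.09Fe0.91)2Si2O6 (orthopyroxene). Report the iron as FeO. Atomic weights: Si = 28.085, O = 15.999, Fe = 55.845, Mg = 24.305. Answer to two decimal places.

50.65 wt%

Molar mass of (Mg0.09Fe0.91)2Si2O6 = 0.18·24.305 + 1.82·55.845 + 2·28.085 + 6·15.999 = 258.177 g/mol.
Each formula unit contains 1.82 Fe, equivalent to 1.82/1 = 1.8200 mol FeO.
M(FeO) = 1×55.845 + 1×15.999 = 71.844 g/mol.
Mass of FeO per formula unit = 1.8200 × 71.844 = 130.756 g.
FeO wt% = 130.756 / 258.177 × 100 = 50.65%.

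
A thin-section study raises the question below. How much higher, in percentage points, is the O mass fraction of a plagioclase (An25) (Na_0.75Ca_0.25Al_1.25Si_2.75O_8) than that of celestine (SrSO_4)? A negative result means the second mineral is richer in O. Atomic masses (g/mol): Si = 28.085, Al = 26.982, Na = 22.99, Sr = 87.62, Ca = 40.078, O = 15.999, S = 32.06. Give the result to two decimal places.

O in Na_0.75Ca_0.25Al_1.25Si_2.75O_8: molar mass 266.215 g/mol; 8×15.999 = 127.992 g → 48.08 wt%.
O in SrSO_4: molar mass 183.676 g/mol; 4×15.999 = 63.996 g → 34.84 wt%.
Difference = 48.08 − 34.84 = 13.24 percentage points.

13.24 percentage points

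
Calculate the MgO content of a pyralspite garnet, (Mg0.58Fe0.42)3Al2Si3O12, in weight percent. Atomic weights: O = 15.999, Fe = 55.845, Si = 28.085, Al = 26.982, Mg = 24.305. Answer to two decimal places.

15.84 wt%

M((Mg0.58Fe0.42)3Al2Si3O12) = 442.862 g/mol; M(MgO) = 40.304 g/mol.
Moles MgO per formula unit = 1.74 Mg ÷ 1 = 1.7400.
MgO fraction = (1.7400 × 40.304) / 442.862 = 70.129/442.862 = 0.1584.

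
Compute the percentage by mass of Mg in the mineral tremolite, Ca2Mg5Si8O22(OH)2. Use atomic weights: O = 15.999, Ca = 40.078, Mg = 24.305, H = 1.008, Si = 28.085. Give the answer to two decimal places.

M(Ca2Mg5Si8O22(OH)2) = 812.353 g/mol.
Mg contributes 5 × 24.305 = 121.525 g per mole.
121.525/812.353 = 0.1496 → 14.96%.

14.96 mass %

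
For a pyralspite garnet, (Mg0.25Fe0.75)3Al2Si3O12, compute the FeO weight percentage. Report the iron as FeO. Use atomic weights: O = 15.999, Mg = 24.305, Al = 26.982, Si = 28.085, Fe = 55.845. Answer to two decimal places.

34.10 wt%

Molar mass of (Mg0.25Fe0.75)3Al2Si3O12 = 0.75*24.305 + 2.25*55.845 + 2*26.982 + 3*28.085 + 12*15.999 = 474.087 g/mol.
Each formula unit contains 2.25 Fe, equivalent to 2.25/1 = 2.2500 mol FeO.
M(FeO) = 1×55.845 + 1×15.999 = 71.844 g/mol.
Mass of FeO per formula unit = 2.2500 × 71.844 = 161.649 g.
FeO wt% = 161.649 / 474.087 × 100 = 34.10%.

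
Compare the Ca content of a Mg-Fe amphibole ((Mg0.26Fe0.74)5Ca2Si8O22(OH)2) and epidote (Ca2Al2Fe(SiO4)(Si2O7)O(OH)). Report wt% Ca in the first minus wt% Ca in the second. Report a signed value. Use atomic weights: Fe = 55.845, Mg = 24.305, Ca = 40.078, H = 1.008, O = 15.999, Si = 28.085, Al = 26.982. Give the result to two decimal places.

-7.96 percentage points

First mineral: 80.156 g Ca in 929.051 g formula = 8.63 wt% Ca.
Second mineral: 80.156 g Ca in 483.215 g formula = 16.59 wt% Ca.
8.63% − 16.59% gives a difference of -7.96 percentage points.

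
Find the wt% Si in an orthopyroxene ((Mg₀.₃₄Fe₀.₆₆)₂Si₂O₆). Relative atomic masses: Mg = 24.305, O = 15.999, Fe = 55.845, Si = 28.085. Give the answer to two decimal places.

23.17 wt%

Formula mass = 0.68*24.305 + 1.32*55.845 + 2*28.085 + 6*15.999 = 242.407 g/mol, of which 56.170 g is Si.
So Si makes up 56.170/242.407 = 0.2317 of the mass, i.e. 23.17%.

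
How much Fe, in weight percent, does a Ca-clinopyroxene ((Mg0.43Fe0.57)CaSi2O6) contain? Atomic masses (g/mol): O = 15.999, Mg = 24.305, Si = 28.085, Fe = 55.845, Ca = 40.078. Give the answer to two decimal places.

M((Mg0.43Fe0.57)CaSi2O6) = 234.525 g/mol.
Fe contributes 0.57 × 55.845 = 31.832 g per mole.
31.832/234.525 = 0.1357 → 13.57%.

13.57 weight percent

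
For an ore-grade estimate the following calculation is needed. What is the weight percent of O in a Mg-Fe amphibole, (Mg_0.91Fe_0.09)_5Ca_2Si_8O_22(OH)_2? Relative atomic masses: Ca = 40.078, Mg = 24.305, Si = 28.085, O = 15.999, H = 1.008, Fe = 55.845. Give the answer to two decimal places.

M((Mg_0.91Fe_0.09)_5Ca_2Si_8O_22(OH)_2) = 826.546 g/mol.
O contributes 24 × 15.999 = 383.976 g per mole.
383.976/826.546 = 0.4646 → 46.46%.

46.46 mass %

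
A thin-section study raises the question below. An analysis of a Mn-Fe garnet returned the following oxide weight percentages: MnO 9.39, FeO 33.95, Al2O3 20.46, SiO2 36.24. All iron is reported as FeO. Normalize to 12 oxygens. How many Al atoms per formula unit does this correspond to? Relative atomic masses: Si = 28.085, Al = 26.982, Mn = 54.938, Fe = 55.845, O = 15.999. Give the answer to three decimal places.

1.996 Al apfu

MnO (M=70.937): mol = 0.13237; Mn = 0.13237, O = 0.13237.
FeO (M=71.844): mol = 0.47255; Fe = 0.47255, O = 0.47255.
Al2O3 (M=101.961): mol = 0.20066; Al = 0.40132, O = 0.60198.
SiO2 (M=60.083): mol = 0.60317; Si = 0.60317, O = 1.20634.
ΣO = 2.41324; factor = 12/ΣO = 4.97257.
Al apfu = 0.40132 × 4.97257 = 1.996.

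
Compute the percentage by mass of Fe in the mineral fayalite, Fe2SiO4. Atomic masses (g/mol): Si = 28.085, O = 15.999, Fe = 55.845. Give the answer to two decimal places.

54.81 wt%

Formula mass = 2*55.845 + 1*28.085 + 4*15.999 = 203.771 g/mol, of which 111.690 g is Fe.
So Fe makes up 111.690/203.771 = 0.5481 of the mass, i.e. 54.81%.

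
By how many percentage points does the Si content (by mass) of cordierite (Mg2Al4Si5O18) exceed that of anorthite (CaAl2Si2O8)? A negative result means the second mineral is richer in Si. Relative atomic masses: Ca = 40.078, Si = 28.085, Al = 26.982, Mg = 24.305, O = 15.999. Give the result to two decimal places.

First mineral: 140.425 g Si in 584.945 g formula = 24.01 wt% Si.
Second mineral: 56.170 g Si in 278.204 g formula = 20.19 wt% Si.
24.01% − 20.19% gives a difference of 3.82 percentage points.

3.82 percentage points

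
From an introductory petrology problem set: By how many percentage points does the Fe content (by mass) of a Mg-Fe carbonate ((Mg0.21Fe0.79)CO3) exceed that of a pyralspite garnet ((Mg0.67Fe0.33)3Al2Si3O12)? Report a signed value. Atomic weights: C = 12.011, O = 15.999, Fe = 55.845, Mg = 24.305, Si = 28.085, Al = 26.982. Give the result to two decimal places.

27.66 percentage points

Fe in (Mg0.21Fe0.79)CO3: molar mass 109.230 g/mol; 0.79×55.845 = 44.118 g → 40.39 wt%.
Fe in (Mg0.67Fe0.33)3Al2Si3O12: molar mass 434.347 g/mol; 0.99×55.845 = 55.287 g → 12.73 wt%.
Difference = 40.39 − 12.73 = 27.66 percentage points.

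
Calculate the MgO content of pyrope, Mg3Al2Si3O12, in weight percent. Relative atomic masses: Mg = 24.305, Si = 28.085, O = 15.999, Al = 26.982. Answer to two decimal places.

29.99 wt%

M(Mg3Al2Si3O12) = 403.122 g/mol; M(MgO) = 40.304 g/mol.
Moles MgO per formula unit = 3 Mg ÷ 1 = 3.0000.
MgO fraction = (3.0000 × 40.304) / 403.122 = 120.912/403.122 = 0.2999.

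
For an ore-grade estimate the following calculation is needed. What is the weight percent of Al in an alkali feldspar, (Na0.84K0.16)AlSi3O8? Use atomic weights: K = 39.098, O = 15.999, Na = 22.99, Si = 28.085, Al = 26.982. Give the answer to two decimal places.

Formula mass = 0.84*22.99 + 0.16*39.098 + 1*26.982 + 3*28.085 + 8*15.999 = 264.796 g/mol, of which 26.982 g is Al.
So Al makes up 26.982/264.796 = 0.1019 of the mass, i.e. 10.19%.

10.19 weight percent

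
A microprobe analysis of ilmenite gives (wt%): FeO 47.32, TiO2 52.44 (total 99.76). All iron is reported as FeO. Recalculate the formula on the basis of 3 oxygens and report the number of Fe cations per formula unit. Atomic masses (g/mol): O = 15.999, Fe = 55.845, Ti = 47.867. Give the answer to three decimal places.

FeO: 47.32/71.844 = 0.65865 mol → 0.65865 mol Fe, 0.65865 mol O.
TiO2: 52.44/79.865 = 0.65661 mol → 0.65661 mol Ti, 1.31322 mol O.
Total oxygen = 1.97187 mol. Normalization factor = 3/1.97187 = 1.52140.
Fe per 3 O = 0.65865 × 1.52140 = 1.002.

1.002 Fe apfu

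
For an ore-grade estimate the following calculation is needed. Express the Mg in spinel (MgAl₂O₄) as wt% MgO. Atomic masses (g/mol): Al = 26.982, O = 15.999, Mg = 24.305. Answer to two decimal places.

Molar mass of MgAl₂O₄ = 1*24.305 + 2*26.982 + 4*15.999 = 142.265 g/mol.
Each formula unit contains 1 Mg, equivalent to 1/1 = 1.0000 mol MgO.
M(MgO) = 1×24.305 + 1×15.999 = 40.304 g/mol.
Mass of MgO per formula unit = 1.0000 × 40.304 = 40.304 g.
MgO wt% = 40.304 / 142.265 × 100 = 28.33%.

28.33 wt%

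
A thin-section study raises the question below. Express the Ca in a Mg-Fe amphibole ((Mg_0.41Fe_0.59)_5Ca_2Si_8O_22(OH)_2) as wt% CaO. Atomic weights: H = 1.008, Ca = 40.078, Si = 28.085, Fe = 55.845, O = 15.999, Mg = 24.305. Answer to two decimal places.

12.39 wt%

M((Mg_0.41Fe_0.59)_5Ca_2Si_8O_22(OH)_2) = 905.396 g/mol; M(CaO) = 56.077 g/mol.
Moles CaO per formula unit = 2 Ca ÷ 1 = 2.0000.
CaO fraction = (2.0000 × 56.077) / 905.396 = 112.154/905.396 = 0.1239.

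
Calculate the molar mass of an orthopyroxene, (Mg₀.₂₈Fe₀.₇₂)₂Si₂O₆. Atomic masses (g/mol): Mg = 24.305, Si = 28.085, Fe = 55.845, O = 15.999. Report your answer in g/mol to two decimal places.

246.19 g/mol

M = 0.56*24.305 + 1.44*55.845 + 2*28.085 + 6*15.999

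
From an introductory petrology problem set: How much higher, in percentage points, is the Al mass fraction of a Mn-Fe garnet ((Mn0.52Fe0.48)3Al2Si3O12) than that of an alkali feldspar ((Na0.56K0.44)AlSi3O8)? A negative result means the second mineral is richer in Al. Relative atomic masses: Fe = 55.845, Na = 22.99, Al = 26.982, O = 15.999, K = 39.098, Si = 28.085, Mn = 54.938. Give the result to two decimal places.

0.85 percentage points

M((Mn0.52Fe0.48)3Al2Si3O12) = 496.327 g/mol, so wt% Al = 53.964/496.327 × 100 = 10.87%.
M((Na0.56K0.44)AlSi3O8) = 269.307 g/mol, so wt% Al = 26.982/269.307 × 100 = 10.02%.
10.87 − 10.02 = 0.85 pp.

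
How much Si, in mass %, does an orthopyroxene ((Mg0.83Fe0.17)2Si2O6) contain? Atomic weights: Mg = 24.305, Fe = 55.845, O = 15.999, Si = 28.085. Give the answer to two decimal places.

26.56 mass %

Formula mass = 1.66*24.305 + 0.34*55.845 + 2*28.085 + 6*15.999 = 211.498 g/mol, of which 56.170 g is Si.
So Si makes up 56.170/211.498 = 0.2656 of the mass, i.e. 26.56%.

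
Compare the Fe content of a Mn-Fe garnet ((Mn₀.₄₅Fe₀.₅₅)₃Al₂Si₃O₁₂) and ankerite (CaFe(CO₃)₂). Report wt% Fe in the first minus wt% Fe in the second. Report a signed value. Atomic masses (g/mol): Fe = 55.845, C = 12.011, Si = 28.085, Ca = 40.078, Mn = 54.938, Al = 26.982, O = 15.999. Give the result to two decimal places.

First mineral: 92.144 g Fe in 496.518 g formula = 18.56 wt% Fe.
Second mineral: 55.845 g Fe in 215.939 g formula = 25.86 wt% Fe.
18.56% − 25.86% gives a difference of -7.30 percentage points.

-7.30 percentage points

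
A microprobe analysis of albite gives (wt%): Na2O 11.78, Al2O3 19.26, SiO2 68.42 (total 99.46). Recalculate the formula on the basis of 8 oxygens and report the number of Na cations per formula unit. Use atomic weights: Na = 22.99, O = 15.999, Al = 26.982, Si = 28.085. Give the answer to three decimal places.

1.002 Na apfu

Na2O: 11.78/61.979 = 0.19006 mol → 0.38012 mol Na, 0.19006 mol O.
Al2O3: 19.26/101.961 = 0.18890 mol → 0.37780 mol Al, 0.56670 mol O.
SiO2: 68.42/60.083 = 1.13876 mol → 1.13876 mol Si, 2.27752 mol O.
Total oxygen = 3.03428 mol. Normalization factor = 8/3.03428 = 2.63654.
Na per 8 O = 0.38012 × 2.63654 = 1.002.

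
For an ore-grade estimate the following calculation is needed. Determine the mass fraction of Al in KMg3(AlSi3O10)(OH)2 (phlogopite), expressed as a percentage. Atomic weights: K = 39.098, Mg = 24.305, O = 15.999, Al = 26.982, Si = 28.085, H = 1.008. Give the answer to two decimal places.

Molar mass of KMg3(AlSi3O10)(OH)2: 1*39.098 + 3*24.305 + 1*26.982 + 3*28.085 + 12*15.999 + 2*1.008 = 417.254 g/mol.
Mass of Al per formula unit: 1 × 26.982 = 26.982 g.
Weight fraction Al = 26.982 / 417.254 = 0.0647.

6.47 weight percent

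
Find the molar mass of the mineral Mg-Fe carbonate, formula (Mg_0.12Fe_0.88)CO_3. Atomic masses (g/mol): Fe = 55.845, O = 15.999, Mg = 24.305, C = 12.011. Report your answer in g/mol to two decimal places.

112.07 g/mol

M = 0.12*24.305 + 0.88*55.845 + 1*12.011 + 3*15.999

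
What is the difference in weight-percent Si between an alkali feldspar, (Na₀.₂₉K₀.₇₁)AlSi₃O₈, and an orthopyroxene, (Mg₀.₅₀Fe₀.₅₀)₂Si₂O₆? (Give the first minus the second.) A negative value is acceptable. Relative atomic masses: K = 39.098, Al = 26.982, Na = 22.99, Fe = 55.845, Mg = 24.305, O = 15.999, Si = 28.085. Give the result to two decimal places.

Si in (Na₀.₂₉K₀.₇₁)AlSi₃O₈: molar mass 273.656 g/mol; 3×28.085 = 84.255 g → 30.79 wt%.
Si in (Mg₀.₅₀Fe₀.₅₀)₂Si₂O₆: molar mass 232.314 g/mol; 2×28.085 = 56.170 g → 24.18 wt%.
Difference = 30.79 − 24.18 = 6.61 percentage points.

6.61 percentage points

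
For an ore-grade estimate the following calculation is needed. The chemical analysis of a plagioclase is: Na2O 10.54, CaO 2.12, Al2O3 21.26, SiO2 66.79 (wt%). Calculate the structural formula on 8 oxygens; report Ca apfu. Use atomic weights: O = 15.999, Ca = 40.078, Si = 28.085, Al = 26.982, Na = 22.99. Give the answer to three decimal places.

10.54 wt% Na2O ÷ 61.979 g/mol = 0.17006 mol, giving 0.34012 Na and 0.17006 O.
2.12 wt% CaO ÷ 56.077 g/mol = 0.03781 mol, giving 0.03781 Ca and 0.03781 O.
21.26 wt% Al2O3 ÷ 101.961 g/mol = 0.20851 mol, giving 0.41702 Al and 0.62553 O.
66.79 wt% SiO2 ÷ 60.083 g/mol = 1.11163 mol, giving 1.11163 Si and 2.22326 O.
Oxygen sums to 3.05666; scaling by 8/3.05666 = 2.61724 puts the formula on 8 O.
Ca: 0.03781 × 2.61724 = 0.099 atoms per formula unit.

0.099 Ca apfu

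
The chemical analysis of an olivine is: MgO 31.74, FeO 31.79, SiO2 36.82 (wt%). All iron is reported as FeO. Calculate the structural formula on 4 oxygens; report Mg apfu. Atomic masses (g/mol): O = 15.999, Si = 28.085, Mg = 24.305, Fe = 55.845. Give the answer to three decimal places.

1.283 Mg apfu

MgO (M=40.304): mol = 0.78751; Mg = 0.78751, O = 0.78751.
FeO (M=71.844): mol = 0.44249; Fe = 0.44249, O = 0.44249.
SiO2 (M=60.083): mol = 0.61282; Si = 0.61282, O = 1.22564.
ΣO = 2.45564; factor = 4/ΣO = 1.62890.
Mg apfu = 0.78751 × 1.62890 = 1.283.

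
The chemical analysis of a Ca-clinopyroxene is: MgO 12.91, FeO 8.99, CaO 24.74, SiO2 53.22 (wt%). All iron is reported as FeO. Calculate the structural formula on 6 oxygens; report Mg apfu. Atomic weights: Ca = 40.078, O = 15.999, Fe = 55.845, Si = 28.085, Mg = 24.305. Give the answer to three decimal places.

0.723 Mg apfu

MgO (M=40.304): mol = 0.32032; Mg = 0.32032, O = 0.32032.
FeO (M=71.844): mol = 0.12513; Fe = 0.12513, O = 0.12513.
CaO (M=56.077): mol = 0.44118; Ca = 0.44118, O = 0.44118.
SiO2 (M=60.083): mol = 0.88577; Si = 0.88577, O = 1.77154.
ΣO = 2.65817; factor = 6/ΣO = 2.25719.
Mg apfu = 0.32032 × 2.25719 = 0.723.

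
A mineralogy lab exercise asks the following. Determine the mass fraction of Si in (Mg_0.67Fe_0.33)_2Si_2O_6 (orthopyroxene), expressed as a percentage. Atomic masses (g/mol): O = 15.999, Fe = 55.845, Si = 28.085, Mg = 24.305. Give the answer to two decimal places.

25.35 mass %

M((Mg_0.67Fe_0.33)_2Si_2O_6) = 221.590 g/mol.
Si contributes 2 × 28.085 = 56.170 g per mole.
56.170/221.590 = 0.2535 → 25.35%.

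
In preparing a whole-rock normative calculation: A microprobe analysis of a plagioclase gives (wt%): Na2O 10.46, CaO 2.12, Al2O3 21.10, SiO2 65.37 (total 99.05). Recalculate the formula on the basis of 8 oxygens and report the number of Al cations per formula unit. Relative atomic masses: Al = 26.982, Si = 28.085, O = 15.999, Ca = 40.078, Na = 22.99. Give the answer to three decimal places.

1.102 Al apfu

Na2O: 10.46/61.979 = 0.16877 mol → 0.33754 mol Na, 0.16877 mol O.
CaO: 2.12/56.077 = 0.03781 mol → 0.03781 mol Ca, 0.03781 mol O.
Al2O3: 21.10/101.961 = 0.20694 mol → 0.41388 mol Al, 0.62082 mol O.
SiO2: 65.37/60.083 = 1.08799 mol → 1.08799 mol Si, 2.17598 mol O.
Total oxygen = 3.00338 mol. Normalization factor = 8/3.00338 = 2.66367.
Al per 8 O = 0.41388 × 2.66367 = 1.102.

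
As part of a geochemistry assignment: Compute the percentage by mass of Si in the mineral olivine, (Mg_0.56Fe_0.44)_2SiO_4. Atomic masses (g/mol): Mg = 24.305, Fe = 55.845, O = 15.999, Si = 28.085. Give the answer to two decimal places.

Formula mass = 1.12·24.305 + 0.88·55.845 + 1·28.085 + 4·15.999 = 168.446 g/mol, of which 28.085 g is Si.
So Si makes up 28.085/168.446 = 0.1667 of the mass, i.e. 16.67%.

16.67 mass %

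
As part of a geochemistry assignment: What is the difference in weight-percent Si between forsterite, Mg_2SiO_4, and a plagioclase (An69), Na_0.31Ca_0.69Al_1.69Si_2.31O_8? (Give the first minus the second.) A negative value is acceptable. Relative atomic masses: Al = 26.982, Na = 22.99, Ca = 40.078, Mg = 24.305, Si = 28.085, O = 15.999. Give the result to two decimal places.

First mineral: 28.085 g Si in 140.691 g formula = 19.96 wt% Si.
Second mineral: 64.876 g Si in 273.249 g formula = 23.74 wt% Si.
19.96% − 23.74% gives a difference of -3.78 percentage points.

-3.78 percentage points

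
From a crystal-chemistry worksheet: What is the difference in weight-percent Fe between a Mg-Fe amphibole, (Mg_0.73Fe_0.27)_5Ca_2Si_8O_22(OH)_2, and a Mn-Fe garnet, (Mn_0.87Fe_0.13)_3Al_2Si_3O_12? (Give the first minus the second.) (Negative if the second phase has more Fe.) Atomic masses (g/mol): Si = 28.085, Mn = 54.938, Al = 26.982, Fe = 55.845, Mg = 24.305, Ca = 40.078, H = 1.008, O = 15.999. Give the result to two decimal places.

First mineral: 75.391 g Fe in 854.932 g formula = 8.82 wt% Fe.
Second mineral: 21.780 g Fe in 495.375 g formula = 4.40 wt% Fe.
8.82% − 4.40% gives a difference of 4.42 percentage points.

4.42 percentage points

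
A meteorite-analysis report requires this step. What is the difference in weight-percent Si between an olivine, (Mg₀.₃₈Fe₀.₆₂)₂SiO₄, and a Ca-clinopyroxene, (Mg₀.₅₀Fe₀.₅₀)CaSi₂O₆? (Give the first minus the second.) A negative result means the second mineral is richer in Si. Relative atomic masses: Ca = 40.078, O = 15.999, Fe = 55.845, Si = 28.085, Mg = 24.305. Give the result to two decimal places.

-8.56 percentage points

First mineral: 28.085 g Si in 179.801 g formula = 15.62 wt% Si.
Second mineral: 56.170 g Si in 232.317 g formula = 24.18 wt% Si.
15.62% − 24.18% gives a difference of -8.56 percentage points.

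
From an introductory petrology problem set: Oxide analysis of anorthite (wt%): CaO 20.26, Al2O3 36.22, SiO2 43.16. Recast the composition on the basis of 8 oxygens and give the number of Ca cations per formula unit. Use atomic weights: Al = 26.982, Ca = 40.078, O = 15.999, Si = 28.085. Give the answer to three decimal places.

1.009 Ca apfu

CaO (M=56.077): mol = 0.36129; Ca = 0.36129, O = 0.36129.
Al2O3 (M=101.961): mol = 0.35523; Al = 0.71046, O = 1.06569.
SiO2 (M=60.083): mol = 0.71834; Si = 0.71834, O = 1.43668.
ΣO = 2.86366; factor = 8/ΣO = 2.79363.
Ca apfu = 0.36129 × 2.79363 = 1.009.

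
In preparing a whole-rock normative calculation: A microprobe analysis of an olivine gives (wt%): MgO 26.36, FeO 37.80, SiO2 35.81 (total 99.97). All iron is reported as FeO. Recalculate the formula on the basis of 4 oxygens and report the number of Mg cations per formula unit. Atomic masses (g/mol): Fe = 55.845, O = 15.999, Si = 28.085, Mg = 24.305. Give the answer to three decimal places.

1.103 Mg apfu

26.36 wt% MgO ÷ 40.304 g/mol = 0.65403 mol, giving 0.65403 Mg and 0.65403 O.
37.80 wt% FeO ÷ 71.844 g/mol = 0.52614 mol, giving 0.52614 Fe and 0.52614 O.
35.81 wt% SiO2 ÷ 60.083 g/mol = 0.59601 mol, giving 0.59601 Si and 1.19202 O.
Oxygen sums to 2.37219; scaling by 4/2.37219 = 1.68621 puts the formula on 4 O.
Mg: 0.65403 × 1.68621 = 1.103 atoms per formula unit.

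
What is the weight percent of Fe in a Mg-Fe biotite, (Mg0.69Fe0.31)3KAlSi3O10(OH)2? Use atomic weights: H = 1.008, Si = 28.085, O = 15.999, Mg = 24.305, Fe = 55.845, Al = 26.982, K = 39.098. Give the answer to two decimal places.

Formula mass = 2.07×24.305 + 0.93×55.845 + 1×39.098 + 1×26.982 + 3×28.085 + 12×15.999 + 2×1.008 = 446.586 g/mol, of which 51.936 g is Fe.
So Fe makes up 51.936/446.586 = 0.1163 of the mass, i.e. 11.63%.

11.63 weight percent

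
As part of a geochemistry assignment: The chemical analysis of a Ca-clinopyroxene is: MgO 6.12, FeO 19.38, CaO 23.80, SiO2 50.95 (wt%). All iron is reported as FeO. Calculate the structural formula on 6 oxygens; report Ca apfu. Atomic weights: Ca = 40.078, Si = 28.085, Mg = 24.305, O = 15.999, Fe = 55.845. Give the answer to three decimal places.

1.002 Ca apfu

MgO (M=40.304): mol = 0.15185; Mg = 0.15185, O = 0.15185.
FeO (M=71.844): mol = 0.26975; Fe = 0.26975, O = 0.26975.
CaO (M=56.077): mol = 0.42442; Ca = 0.42442, O = 0.42442.
SiO2 (M=60.083): mol = 0.84799; Si = 0.84799, O = 1.69598.
ΣO = 2.54200; factor = 6/ΣO = 2.36035.
Ca apfu = 0.42442 × 2.36035 = 1.002.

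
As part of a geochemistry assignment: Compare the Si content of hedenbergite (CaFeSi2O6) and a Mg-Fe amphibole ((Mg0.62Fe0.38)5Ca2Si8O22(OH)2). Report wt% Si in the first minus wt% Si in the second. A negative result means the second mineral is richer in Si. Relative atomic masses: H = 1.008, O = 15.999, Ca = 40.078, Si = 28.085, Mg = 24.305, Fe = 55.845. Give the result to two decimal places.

Si in CaFeSi2O6: molar mass 248.087 g/mol; 2×28.085 = 56.170 g → 22.64 wt%.
Si in (Mg0.62Fe0.38)5Ca2Si8O22(OH)2: molar mass 872.279 g/mol; 8×28.085 = 224.680 g → 25.76 wt%.
Difference = 22.64 − 25.76 = -3.12 percentage points.

-3.12 percentage points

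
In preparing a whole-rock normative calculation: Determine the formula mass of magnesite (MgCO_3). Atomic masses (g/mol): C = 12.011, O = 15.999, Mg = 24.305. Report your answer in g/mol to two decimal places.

Mg: 1 × 24.305 = 24.3050
C: 1 × 12.011 = 12.0110
O: 3 × 15.999 = 47.9970
Summing the contributions gives the formula mass.

84.31 g/mol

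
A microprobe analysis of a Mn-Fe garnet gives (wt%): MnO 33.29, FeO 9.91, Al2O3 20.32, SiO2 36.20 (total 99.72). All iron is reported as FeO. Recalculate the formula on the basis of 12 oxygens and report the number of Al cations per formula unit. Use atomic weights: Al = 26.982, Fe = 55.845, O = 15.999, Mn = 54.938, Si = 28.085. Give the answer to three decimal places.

MnO: 33.29/70.937 = 0.46929 mol → 0.46929 mol Mn, 0.46929 mol O.
FeO: 9.91/71.844 = 0.13794 mol → 0.13794 mol Fe, 0.13794 mol O.
Al2O3: 20.32/101.961 = 0.19929 mol → 0.39858 mol Al, 0.59787 mol O.
SiO2: 36.20/60.083 = 0.60250 mol → 0.60250 mol Si, 1.20500 mol O.
Total oxygen = 2.41010 mol. Normalization factor = 12/2.41010 = 4.97905.
Al per 12 O = 0.39858 × 4.97905 = 1.985.

1.985 Al apfu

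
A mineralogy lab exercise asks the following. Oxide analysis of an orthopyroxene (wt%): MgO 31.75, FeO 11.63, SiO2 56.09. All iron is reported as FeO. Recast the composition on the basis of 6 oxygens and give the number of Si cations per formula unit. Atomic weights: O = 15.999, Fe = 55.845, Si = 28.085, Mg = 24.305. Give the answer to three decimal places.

MgO (M=40.304): mol = 0.78776; Mg = 0.78776, O = 0.78776.
FeO (M=71.844): mol = 0.16188; Fe = 0.16188, O = 0.16188.
SiO2 (M=60.083): mol = 0.93354; Si = 0.93354, O = 1.86708.
ΣO = 2.81672; factor = 6/ΣO = 2.13014.
Si apfu = 0.93354 × 2.13014 = 1.989.

1.989 Si apfu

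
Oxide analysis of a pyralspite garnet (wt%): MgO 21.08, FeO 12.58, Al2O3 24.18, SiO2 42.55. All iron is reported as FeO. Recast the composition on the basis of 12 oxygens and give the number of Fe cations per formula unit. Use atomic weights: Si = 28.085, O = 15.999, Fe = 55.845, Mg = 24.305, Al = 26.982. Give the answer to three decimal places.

MgO: 21.08/40.304 = 0.52303 mol → 0.52303 mol Mg, 0.52303 mol O.
FeO: 12.58/71.844 = 0.17510 mol → 0.17510 mol Fe, 0.17510 mol O.
Al2O3: 24.18/101.961 = 0.23715 mol → 0.47430 mol Al, 0.71145 mol O.
SiO2: 42.55/60.083 = 0.70819 mol → 0.70819 mol Si, 1.41638 mol O.
Total oxygen = 2.82596 mol. Normalization factor = 12/2.82596 = 4.24634.
Fe per 12 O = 0.17510 × 4.24634 = 0.744.

0.744 Fe apfu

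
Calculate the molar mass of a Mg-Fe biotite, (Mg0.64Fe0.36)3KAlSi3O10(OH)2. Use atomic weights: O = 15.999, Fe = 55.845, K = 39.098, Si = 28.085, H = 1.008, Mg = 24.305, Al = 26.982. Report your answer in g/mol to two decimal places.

Mg: 1.92 × 24.305 = 46.6656
Fe: 1.08 × 55.845 = 60.3126
K: 1 × 39.098 = 39.0980
Al: 1 × 26.982 = 26.9820
Si: 3 × 28.085 = 84.2550
O: 12 × 15.999 = 191.9880
H: 2 × 1.008 = 2.0160
Summing the contributions gives the formula mass.

451.32 g/mol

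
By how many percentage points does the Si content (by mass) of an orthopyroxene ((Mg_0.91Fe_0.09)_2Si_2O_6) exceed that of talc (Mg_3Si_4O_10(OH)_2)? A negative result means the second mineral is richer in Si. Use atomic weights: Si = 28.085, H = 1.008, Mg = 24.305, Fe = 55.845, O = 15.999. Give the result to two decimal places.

-2.41 percentage points

Si in (Mg_0.91Fe_0.09)_2Si_2O_6: molar mass 206.451 g/mol; 2×28.085 = 56.170 g → 27.21 wt%.
Si in Mg_3Si_4O_10(OH)_2: molar mass 379.259 g/mol; 4×28.085 = 112.340 g → 29.62 wt%.
Difference = 27.21 − 29.62 = -2.41 percentage points.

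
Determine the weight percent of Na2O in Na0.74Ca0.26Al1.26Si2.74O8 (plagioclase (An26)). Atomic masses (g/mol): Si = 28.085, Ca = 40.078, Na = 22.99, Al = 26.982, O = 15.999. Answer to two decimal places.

8.61 wt%

M(Na0.74Ca0.26Al1.26Si2.74O8) = 266.375 g/mol; M(Na2O) = 61.979 g/mol.
Moles Na2O per formula unit = 0.74 Na ÷ 2 = 0.3700.
Na2O fraction = (0.3700 × 61.979) / 266.375 = 22.932/266.375 = 0.0861.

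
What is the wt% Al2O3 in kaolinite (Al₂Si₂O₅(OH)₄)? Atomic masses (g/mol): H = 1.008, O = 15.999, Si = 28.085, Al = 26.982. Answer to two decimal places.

Formula mass = 258.157 g/mol.
2 Al → 1.0000 mol Al2O3 per formula unit; M(Al2O3) = 101.961, so Al2O3 mass = 101.961 g.
101.961/258.157 × 100 = 39.50 wt%.

39.50 wt%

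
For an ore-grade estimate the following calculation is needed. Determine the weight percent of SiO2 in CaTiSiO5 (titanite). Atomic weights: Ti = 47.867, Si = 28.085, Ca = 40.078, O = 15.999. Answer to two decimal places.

Formula mass = 196.025 g/mol.
1 Si → 1.0000 mol SiO2 per formula unit; M(SiO2) = 60.083, so SiO2 mass = 60.083 g.
60.083/196.025 × 100 = 30.65 wt%.

30.65 wt%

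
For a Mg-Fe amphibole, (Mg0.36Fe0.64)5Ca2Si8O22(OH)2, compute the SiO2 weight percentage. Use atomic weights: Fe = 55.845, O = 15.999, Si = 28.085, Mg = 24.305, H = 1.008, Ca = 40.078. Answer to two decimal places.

52.63 wt%

Formula mass = 913.281 g/mol.
8 Si → 8.0000 mol SiO2 per formula unit; M(SiO2) = 60.083, so SiO2 mass = 480.664 g.
480.664/913.281 × 100 = 52.63 wt%.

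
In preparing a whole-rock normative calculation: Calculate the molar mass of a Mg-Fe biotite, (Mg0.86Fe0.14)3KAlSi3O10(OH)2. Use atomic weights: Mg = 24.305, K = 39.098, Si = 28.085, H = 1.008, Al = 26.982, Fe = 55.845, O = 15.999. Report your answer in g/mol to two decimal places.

430.50 g/mol

M = 2.58(24.305) + 0.42(55.845) + 1(39.098) + 1(26.982) + 3(28.085) + 12(15.999) + 2(1.008)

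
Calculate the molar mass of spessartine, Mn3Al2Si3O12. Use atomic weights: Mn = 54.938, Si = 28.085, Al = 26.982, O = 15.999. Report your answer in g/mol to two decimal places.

M = 3*54.938 + 2*26.982 + 3*28.085 + 12*15.999

495.02 g/mol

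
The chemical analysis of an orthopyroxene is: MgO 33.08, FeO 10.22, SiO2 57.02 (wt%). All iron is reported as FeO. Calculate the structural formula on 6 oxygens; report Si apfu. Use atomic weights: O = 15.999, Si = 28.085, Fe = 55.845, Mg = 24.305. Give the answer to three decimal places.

MgO: 33.08/40.304 = 0.82076 mol → 0.82076 mol Mg, 0.82076 mol O.
FeO: 10.22/71.844 = 0.14225 mol → 0.14225 mol Fe, 0.14225 mol O.
SiO2: 57.02/60.083 = 0.94902 mol → 0.94902 mol Si, 1.89804 mol O.
Total oxygen = 2.86105 mol. Normalization factor = 6/2.86105 = 2.09713.
Si per 6 O = 0.94902 × 2.09713 = 1.990.

1.990 Si apfu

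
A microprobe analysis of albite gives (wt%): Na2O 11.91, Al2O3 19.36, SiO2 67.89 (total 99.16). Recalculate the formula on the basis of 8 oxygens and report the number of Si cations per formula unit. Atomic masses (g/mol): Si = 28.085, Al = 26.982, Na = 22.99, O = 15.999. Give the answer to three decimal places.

11.91 wt% Na2O ÷ 61.979 g/mol = 0.19216 mol, giving 0.38432 Na and 0.19216 O.
19.36 wt% Al2O3 ÷ 101.961 g/mol = 0.18988 mol, giving 0.37976 Al and 0.56964 O.
67.89 wt% SiO2 ÷ 60.083 g/mol = 1.12994 mol, giving 1.12994 Si and 2.25988 O.
Oxygen sums to 3.02168; scaling by 8/3.02168 = 2.64753 puts the formula on 8 O.
Si: 1.12994 × 2.64753 = 2.992 atoms per formula unit.

2.992 Si apfu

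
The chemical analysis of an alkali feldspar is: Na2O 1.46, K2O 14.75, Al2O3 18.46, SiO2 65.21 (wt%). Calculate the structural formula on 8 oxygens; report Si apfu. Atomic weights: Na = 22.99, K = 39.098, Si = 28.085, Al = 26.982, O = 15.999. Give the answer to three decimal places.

3.000 Si apfu

Na2O: 1.46/61.979 = 0.02356 mol → 0.04712 mol Na, 0.02356 mol O.
K2O: 14.75/94.195 = 0.15659 mol → 0.31318 mol K, 0.15659 mol O.
Al2O3: 18.46/101.961 = 0.18105 mol → 0.36210 mol Al, 0.54315 mol O.
SiO2: 65.21/60.083 = 1.08533 mol → 1.08533 mol Si, 2.17066 mol O.
Total oxygen = 2.89396 mol. Normalization factor = 8/2.89396 = 2.76438.
Si per 8 O = 1.08533 × 2.76438 = 3.000.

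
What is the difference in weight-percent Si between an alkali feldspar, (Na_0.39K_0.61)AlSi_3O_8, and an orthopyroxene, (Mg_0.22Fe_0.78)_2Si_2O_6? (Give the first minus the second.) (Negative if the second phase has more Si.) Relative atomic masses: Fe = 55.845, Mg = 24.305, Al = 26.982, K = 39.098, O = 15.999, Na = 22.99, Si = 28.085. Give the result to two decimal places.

8.50 percentage points

Si in (Na_0.39K_0.61)AlSi_3O_8: molar mass 272.045 g/mol; 3×28.085 = 84.255 g → 30.97 wt%.
Si in (Mg_0.22Fe_0.78)_2Si_2O_6: molar mass 249.976 g/mol; 2×28.085 = 56.170 g → 22.47 wt%.
Difference = 30.97 − 22.47 = 8.50 percentage points.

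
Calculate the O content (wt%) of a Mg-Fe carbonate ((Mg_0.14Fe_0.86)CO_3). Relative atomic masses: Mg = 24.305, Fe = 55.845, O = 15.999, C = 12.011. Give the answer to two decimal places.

M((Mg_0.14Fe_0.86)CO_3) = 111.437 g/mol.
O contributes 3 × 15.999 = 47.997 g per mole.
47.997/111.437 = 0.4307 → 43.07%.

43.07 wt%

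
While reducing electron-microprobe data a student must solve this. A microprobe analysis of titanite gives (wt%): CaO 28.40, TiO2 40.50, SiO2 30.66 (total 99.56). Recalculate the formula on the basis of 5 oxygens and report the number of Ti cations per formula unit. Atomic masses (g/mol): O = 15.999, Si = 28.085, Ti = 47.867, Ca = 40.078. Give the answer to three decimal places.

0.998 Ti apfu

28.40 wt% CaO ÷ 56.077 g/mol = 0.50645 mol, giving 0.50645 Ca and 0.50645 O.
40.50 wt% TiO2 ÷ 79.865 g/mol = 0.50711 mol, giving 0.50711 Ti and 1.01422 O.
30.66 wt% SiO2 ÷ 60.083 g/mol = 0.51029 mol, giving 0.51029 Si and 1.02058 O.
Oxygen sums to 2.54125; scaling by 5/2.54125 = 1.96754 puts the formula on 5 O.
Ti: 0.50711 × 1.96754 = 0.998 atoms per formula unit.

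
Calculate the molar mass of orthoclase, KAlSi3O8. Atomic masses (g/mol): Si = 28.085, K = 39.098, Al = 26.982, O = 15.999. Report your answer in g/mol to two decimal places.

The formula mass is the sum 1*39.098 + 1*26.982 + 3*28.085 + 8*15.999.

278.33 g/mol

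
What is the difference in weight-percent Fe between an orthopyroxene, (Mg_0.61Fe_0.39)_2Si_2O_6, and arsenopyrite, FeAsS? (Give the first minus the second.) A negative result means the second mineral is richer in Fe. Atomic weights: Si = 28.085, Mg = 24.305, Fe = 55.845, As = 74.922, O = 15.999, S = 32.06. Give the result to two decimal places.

M((Mg_0.61Fe_0.39)_2Si_2O_6) = 225.375 g/mol, so wt% Fe = 43.559/225.375 × 100 = 19.33%.
M(FeAsS) = 162.827 g/mol, so wt% Fe = 55.845/162.827 × 100 = 34.30%.
19.33 − 34.30 = -14.97 pp.

-14.97 percentage points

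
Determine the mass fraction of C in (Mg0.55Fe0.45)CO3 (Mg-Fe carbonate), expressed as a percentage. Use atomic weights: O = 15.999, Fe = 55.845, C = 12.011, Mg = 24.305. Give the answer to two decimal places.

12.19 weight percent

Molar mass of (Mg0.55Fe0.45)CO3: 0.55·24.305 + 0.45·55.845 + 1·12.011 + 3·15.999 = 98.506 g/mol.
Mass of C per formula unit: 1 × 12.011 = 12.011 g.
Weight fraction C = 12.011 / 98.506 = 0.1219.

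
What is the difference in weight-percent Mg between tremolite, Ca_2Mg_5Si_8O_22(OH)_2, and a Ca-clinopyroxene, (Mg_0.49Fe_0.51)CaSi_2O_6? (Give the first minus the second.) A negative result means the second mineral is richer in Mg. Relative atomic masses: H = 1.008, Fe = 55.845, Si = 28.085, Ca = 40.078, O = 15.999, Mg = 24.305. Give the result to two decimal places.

First mineral: 121.525 g Mg in 812.353 g formula = 14.96 wt% Mg.
Second mineral: 11.909 g Mg in 232.632 g formula = 5.12 wt% Mg.
14.96% − 5.12% gives a difference of 9.84 percentage points.

9.84 percentage points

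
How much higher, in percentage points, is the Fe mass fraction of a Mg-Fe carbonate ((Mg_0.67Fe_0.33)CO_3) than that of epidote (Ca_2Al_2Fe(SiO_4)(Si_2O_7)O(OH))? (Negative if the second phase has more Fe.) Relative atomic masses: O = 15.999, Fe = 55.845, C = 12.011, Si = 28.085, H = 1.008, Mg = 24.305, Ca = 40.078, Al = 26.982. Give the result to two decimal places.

7.90 percentage points

Fe in (Mg_0.67Fe_0.33)CO_3: molar mass 94.721 g/mol; 0.33×55.845 = 18.429 g → 19.46 wt%.
Fe in Ca_2Al_2Fe(SiO_4)(Si_2O_7)O(OH): molar mass 483.215 g/mol; 1×55.845 = 55.845 g → 11.56 wt%.
Difference = 19.46 − 11.56 = 7.90 percentage points.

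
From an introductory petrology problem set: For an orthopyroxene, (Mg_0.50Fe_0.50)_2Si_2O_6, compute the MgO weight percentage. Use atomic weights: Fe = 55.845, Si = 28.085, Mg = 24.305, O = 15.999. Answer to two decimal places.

Formula mass = 232.314 g/mol.
1 Mg → 1.0000 mol MgO per formula unit; M(MgO) = 40.304, so MgO mass = 40.304 g.
40.304/232.314 × 100 = 17.35 wt%.

17.35 wt%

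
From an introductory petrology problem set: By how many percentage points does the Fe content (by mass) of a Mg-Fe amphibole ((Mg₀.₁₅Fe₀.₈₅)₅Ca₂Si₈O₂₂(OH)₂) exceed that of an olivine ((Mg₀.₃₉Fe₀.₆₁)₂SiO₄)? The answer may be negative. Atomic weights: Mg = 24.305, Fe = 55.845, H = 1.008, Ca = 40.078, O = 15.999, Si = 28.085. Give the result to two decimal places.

-12.95 percentage points

First mineral: 237.341 g Fe in 946.398 g formula = 25.08 wt% Fe.
Second mineral: 68.131 g Fe in 179.170 g formula = 38.03 wt% Fe.
25.08% − 38.03% gives a difference of -12.95 percentage points.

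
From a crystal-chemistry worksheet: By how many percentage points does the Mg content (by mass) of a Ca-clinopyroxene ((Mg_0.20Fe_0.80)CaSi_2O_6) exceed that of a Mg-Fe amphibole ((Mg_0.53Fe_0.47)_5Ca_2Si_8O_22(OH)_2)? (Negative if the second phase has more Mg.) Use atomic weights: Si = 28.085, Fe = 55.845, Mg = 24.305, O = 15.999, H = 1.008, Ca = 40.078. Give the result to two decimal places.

-5.26 percentage points

M((Mg_0.20Fe_0.80)CaSi_2O_6) = 241.779 g/mol, so wt% Mg = 4.861/241.779 × 100 = 2.01%.
M((Mg_0.53Fe_0.47)_5Ca_2Si_8O_22(OH)_2) = 886.472 g/mol, so wt% Mg = 64.408/886.472 × 100 = 7.27%.
2.01 − 7.27 = -5.26 pp.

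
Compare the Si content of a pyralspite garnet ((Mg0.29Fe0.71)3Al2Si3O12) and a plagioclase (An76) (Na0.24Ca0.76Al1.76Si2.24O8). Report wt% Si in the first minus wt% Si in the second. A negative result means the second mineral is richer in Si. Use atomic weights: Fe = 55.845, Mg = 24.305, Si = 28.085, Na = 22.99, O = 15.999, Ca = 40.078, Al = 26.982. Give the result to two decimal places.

-5.01 percentage points

Si in (Mg0.29Fe0.71)3Al2Si3O12: molar mass 470.302 g/mol; 3×28.085 = 84.255 g → 17.92 wt%.
Si in Na0.24Ca0.76Al1.76Si2.24O8: molar mass 274.368 g/mol; 2.24×28.085 = 62.910 g → 22.93 wt%.
Difference = 17.92 − 22.93 = -5.01 percentage points.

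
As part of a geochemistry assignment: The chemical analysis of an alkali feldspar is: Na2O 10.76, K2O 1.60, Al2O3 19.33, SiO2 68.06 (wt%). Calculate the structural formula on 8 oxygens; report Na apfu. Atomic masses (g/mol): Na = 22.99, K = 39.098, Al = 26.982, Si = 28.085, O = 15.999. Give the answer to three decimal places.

Na2O: 10.76/61.979 = 0.17361 mol → 0.34722 mol Na, 0.17361 mol O.
K2O: 1.60/94.195 = 0.01699 mol → 0.03398 mol K, 0.01699 mol O.
Al2O3: 19.33/101.961 = 0.18958 mol → 0.37916 mol Al, 0.56874 mol O.
SiO2: 68.06/60.083 = 1.13277 mol → 1.13277 mol Si, 2.26554 mol O.
Total oxygen = 3.02488 mol. Normalization factor = 8/3.02488 = 2.64473.
Na per 8 O = 0.34722 × 2.64473 = 0.918.

0.918 Na apfu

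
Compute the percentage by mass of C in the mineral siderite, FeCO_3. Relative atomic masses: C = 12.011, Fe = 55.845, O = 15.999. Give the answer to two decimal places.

Formula mass = 1*55.845 + 1*12.011 + 3*15.999 = 115.853 g/mol, of which 12.011 g is C.
So C makes up 12.011/115.853 = 0.1037 of the mass, i.e. 10.37%.

10.37 wt%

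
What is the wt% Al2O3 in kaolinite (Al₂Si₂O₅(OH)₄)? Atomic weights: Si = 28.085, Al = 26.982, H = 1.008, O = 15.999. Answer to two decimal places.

39.50 wt%

Molar mass of Al₂Si₂O₅(OH)₄ = 2×26.982 + 2×28.085 + 9×15.999 + 4×1.008 = 258.157 g/mol.
Each formula unit contains 2 Al, equivalent to 2/2 = 1.0000 mol Al2O3.
M(Al2O3) = 2×26.982 + 3×15.999 = 101.961 g/mol.
Mass of Al2O3 per formula unit = 1.0000 × 101.961 = 101.961 g.
Al2O3 wt% = 101.961 / 258.157 × 100 = 39.50%.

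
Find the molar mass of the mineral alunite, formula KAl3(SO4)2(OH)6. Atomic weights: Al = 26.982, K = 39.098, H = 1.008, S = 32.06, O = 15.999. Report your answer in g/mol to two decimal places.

414.20 g/mol

M = 1*39.098 + 3*26.982 + 2*32.06 + 14*15.999 + 6*1.008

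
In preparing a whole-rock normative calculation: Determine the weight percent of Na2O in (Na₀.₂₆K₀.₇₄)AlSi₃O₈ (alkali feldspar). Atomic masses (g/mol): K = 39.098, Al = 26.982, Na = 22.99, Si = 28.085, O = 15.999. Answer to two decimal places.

Molar mass of (Na₀.₂₆K₀.₇₄)AlSi₃O₈ = 0.26*22.99 + 0.74*39.098 + 1*26.982 + 3*28.085 + 8*15.999 = 274.139 g/mol.
Each formula unit contains 0.26 Na, equivalent to 0.26/2 = 0.1300 mol Na2O.
M(Na2O) = 2×22.99 + 1×15.999 = 61.979 g/mol.
Mass of Na2O per formula unit = 0.1300 × 61.979 = 8.057 g.
Na2O wt% = 8.057 / 274.139 × 100 = 2.94%.

2.94 wt%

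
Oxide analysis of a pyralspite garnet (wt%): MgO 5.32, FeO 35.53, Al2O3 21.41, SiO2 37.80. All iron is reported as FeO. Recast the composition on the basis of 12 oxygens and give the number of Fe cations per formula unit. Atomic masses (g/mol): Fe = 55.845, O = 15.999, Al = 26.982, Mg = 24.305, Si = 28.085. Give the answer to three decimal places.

2.360 Fe apfu

MgO (M=40.304): mol = 0.13200; Mg = 0.13200, O = 0.13200.
FeO (M=71.844): mol = 0.49454; Fe = 0.49454, O = 0.49454.
Al2O3 (M=101.961): mol = 0.20998; Al = 0.41996, O = 0.62994.
SiO2 (M=60.083): mol = 0.62913; Si = 0.62913, O = 1.25826.
ΣO = 2.51474; factor = 12/ΣO = 4.77187.
Fe apfu = 0.49454 × 4.77187 = 2.360.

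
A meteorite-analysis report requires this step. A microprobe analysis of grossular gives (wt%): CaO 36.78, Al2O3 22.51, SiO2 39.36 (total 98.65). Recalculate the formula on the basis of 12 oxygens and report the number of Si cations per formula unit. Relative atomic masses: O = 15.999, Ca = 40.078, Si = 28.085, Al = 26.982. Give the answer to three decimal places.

36.78 wt% CaO ÷ 56.077 g/mol = 0.65588 mol, giving 0.65588 Ca and 0.65588 O.
22.51 wt% Al2O3 ÷ 101.961 g/mol = 0.22077 mol, giving 0.44154 Al and 0.66231 O.
39.36 wt% SiO2 ÷ 60.083 g/mol = 0.65509 mol, giving 0.65509 Si and 1.31018 O.
Oxygen sums to 2.62837; scaling by 12/2.62837 = 4.56557 puts the formula on 12 O.
Si: 0.65509 × 4.56557 = 2.991 atoms per formula unit.

2.991 Si apfu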